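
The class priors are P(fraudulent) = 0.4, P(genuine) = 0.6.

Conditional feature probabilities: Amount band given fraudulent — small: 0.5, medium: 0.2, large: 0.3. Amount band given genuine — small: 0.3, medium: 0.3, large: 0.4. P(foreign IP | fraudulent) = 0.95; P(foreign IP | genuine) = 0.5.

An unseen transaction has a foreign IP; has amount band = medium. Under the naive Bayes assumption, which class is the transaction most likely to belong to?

fraudulent: 0.4 × 0.2 × 0.95 = 0.076
genuine: 0.6 × 0.3 × 0.5 = 0.09
Highest score → genuine.

genuine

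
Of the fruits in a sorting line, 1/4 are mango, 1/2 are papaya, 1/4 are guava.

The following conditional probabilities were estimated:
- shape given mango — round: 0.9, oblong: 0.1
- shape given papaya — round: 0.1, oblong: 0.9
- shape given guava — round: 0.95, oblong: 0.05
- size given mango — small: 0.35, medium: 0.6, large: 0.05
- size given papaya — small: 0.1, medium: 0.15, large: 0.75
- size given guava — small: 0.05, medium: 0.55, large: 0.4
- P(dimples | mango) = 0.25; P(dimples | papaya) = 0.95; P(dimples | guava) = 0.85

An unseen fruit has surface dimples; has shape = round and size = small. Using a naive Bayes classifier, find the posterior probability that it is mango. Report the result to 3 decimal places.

0.570

mango: 0.25 × 0.9 × 0.35 × 0.25 = 0.0196875
papaya: 0.5 × 0.1 × 0.1 × 0.95 = 0.00475
guava: 0.25 × 0.95 × 0.05 × 0.85 = 0.01009375
P(mango | x) = 0.0196875 / 0.03453125 ≈ 0.570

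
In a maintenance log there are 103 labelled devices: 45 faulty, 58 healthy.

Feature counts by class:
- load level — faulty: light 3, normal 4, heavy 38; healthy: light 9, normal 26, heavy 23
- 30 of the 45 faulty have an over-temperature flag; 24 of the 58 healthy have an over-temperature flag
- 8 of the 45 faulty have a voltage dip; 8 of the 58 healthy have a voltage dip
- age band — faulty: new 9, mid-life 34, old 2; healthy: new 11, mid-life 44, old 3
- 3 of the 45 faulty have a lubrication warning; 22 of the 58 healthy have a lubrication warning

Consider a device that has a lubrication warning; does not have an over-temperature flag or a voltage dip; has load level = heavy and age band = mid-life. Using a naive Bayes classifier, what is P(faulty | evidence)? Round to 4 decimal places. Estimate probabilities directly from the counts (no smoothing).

faulty: (45/103) × (38/45) × (15/45) × (37/45) × (34/45) × (3/45) ≈ 0.00509319
healthy: (58/103) × (23/58) × (34/58) × (50/58) × (44/58) × (22/58) ≈ 0.0324715
P(faulty | x) = 0.00509319 / 0.03756469 ≈ 0.1356

0.1356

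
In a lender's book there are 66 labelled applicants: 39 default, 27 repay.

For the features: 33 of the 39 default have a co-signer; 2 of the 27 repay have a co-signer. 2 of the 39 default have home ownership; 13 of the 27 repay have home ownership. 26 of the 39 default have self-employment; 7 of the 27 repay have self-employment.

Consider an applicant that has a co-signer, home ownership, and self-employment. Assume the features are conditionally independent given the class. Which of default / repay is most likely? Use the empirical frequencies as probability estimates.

default: (39/66) × (33/39) × (2/39) × (26/39) ≈ 0.017094
repay: (27/66) × (2/27) × (13/27) × (7/27) ≈ 0.00378268
Highest score → default.

default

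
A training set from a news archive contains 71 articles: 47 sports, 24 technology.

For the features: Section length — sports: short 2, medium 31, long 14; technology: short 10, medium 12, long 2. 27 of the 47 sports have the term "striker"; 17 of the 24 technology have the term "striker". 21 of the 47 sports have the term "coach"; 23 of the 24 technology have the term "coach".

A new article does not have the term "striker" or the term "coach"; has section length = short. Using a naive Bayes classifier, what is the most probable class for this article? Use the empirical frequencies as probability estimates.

sports: (47/71) × (2/47) × (20/47) × (26/47) ≈ 0.006631
technology: (24/71) × (10/24) × (7/24) × (1/24) ≈ 0.00171166
Highest score → sports.

sports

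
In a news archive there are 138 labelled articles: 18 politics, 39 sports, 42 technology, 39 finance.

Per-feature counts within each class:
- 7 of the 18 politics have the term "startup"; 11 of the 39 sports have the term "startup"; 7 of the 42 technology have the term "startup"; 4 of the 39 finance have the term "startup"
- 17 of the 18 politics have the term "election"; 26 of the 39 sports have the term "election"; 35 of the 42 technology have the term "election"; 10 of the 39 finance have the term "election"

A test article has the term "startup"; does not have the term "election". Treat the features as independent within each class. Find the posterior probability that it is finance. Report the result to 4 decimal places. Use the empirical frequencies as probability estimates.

0.3629

politics: (18/138) × (7/18) × (1/18) ≈ 0.00281804
sports: (39/138) × (11/39) × (13/39) ≈ 0.02657
technology: (42/138) × (7/42) × (7/42) ≈ 0.00845411
finance: (39/138) × (4/39) × (29/39) ≈ 0.0215533
P(finance | x) = 0.0215533 / 0.05939545 ≈ 0.3629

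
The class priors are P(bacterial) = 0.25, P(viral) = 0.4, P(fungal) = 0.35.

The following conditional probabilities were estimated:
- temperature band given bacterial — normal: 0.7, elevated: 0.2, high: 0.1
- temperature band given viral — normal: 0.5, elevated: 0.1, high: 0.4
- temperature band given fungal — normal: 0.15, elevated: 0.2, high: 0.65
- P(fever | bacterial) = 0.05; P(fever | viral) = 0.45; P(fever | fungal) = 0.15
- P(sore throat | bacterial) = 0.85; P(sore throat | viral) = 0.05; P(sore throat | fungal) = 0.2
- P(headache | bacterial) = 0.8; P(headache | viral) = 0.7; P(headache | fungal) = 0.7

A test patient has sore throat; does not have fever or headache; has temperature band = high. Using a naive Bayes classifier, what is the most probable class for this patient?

bacterial: 0.25 × 0.1 × (1−0.05) × 0.85 × (1−0.8) = 0.0040375
viral: 0.4 × 0.4 × (1−0.45) × 0.05 × (1−0.7) = 0.00132
fungal: 0.35 × 0.65 × (1−0.15) × 0.2 × (1−0.7) = 0.0116025
Highest score → fungal.

fungal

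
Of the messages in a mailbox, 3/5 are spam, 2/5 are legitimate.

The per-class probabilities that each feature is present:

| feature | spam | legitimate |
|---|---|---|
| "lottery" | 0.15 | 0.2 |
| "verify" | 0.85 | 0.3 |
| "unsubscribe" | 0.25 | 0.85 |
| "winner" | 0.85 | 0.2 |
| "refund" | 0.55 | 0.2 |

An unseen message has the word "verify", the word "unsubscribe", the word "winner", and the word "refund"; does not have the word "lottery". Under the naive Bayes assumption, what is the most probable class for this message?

spam: 0.6 × (1−0.15) × 0.85 × 0.25 × 0.85 × 0.55 = 0.0506653125
legitimate: 0.4 × (1−0.2) × 0.3 × 0.85 × 0.2 × 0.2 = 0.003264
Highest score → spam.

spam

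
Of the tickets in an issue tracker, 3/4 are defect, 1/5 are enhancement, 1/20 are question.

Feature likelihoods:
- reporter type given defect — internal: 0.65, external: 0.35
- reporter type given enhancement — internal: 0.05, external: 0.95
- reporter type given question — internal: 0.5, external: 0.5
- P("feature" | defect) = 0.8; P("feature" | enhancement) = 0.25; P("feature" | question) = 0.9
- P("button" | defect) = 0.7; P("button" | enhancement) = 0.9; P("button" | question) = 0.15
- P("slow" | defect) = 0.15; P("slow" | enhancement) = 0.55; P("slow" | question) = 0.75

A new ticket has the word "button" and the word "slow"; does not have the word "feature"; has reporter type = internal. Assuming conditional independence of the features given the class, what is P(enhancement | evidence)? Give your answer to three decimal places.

defect: 0.75 × 0.65 × (1−0.8) × 0.7 × 0.15 = 0.0102375
enhancement: 0.2 × 0.05 × (1−0.25) × 0.9 × 0.55 = 0.0037125
question: 0.05 × 0.5 × (1−0.9) × 0.15 × 0.75 = 0.00028125
P(enhancement | x) = 0.0037125 / 0.01423125 ≈ 0.261

0.261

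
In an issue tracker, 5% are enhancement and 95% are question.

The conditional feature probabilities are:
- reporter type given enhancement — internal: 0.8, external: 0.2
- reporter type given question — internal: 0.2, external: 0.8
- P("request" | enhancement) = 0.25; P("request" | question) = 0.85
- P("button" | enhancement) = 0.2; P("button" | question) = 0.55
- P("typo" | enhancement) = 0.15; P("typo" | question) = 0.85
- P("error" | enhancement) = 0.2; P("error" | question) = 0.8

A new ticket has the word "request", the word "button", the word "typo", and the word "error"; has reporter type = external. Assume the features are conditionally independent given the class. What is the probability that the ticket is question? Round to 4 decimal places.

0.9999

enhancement: 0.05 × 0.2 × 0.25 × 0.2 × 0.15 × 0.2 = 0.000015
question: 0.95 × 0.8 × 0.85 × 0.55 × 0.85 × 0.8 = 0.241604
P(question | x) = 0.241604 / 0.241619 ≈ 0.9999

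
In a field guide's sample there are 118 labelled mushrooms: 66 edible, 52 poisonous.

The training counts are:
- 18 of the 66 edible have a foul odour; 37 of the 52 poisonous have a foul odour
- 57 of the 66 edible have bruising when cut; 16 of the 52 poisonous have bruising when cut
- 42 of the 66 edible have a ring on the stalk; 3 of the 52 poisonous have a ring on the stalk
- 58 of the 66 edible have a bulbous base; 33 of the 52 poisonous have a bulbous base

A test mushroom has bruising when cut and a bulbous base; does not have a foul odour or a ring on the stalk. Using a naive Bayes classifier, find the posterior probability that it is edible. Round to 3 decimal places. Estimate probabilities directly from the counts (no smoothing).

0.828

edible: (66/118) × (48/66) × (57/66) × (24/66) × (58/66) ≈ 0.112264
poisonous: (52/118) × (15/52) × (16/52) × (49/52) × (33/52) ≈ 0.0233899
P(edible | x) = 0.112264 / 0.1356539 ≈ 0.828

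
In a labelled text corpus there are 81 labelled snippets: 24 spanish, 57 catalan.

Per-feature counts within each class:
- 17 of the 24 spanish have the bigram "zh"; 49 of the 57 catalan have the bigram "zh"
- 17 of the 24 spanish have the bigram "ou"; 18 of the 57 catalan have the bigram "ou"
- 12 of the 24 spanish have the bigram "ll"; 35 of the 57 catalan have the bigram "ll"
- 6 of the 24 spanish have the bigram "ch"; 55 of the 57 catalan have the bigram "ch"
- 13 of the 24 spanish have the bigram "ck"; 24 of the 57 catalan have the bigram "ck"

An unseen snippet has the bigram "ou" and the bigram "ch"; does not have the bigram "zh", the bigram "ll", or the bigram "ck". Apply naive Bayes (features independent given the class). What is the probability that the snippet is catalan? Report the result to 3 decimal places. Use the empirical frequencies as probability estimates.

spanish: (24/81) × (7/24) × (17/24) × (12/24) × (6/24) × (11/24) ≈ 0.00350705
catalan: (57/81) × (8/57) × (18/57) × (22/57) × (55/57) × (33/57) ≈ 0.00672477
P(catalan | x) = 0.00672477 / 0.01023182 ≈ 0.657

0.657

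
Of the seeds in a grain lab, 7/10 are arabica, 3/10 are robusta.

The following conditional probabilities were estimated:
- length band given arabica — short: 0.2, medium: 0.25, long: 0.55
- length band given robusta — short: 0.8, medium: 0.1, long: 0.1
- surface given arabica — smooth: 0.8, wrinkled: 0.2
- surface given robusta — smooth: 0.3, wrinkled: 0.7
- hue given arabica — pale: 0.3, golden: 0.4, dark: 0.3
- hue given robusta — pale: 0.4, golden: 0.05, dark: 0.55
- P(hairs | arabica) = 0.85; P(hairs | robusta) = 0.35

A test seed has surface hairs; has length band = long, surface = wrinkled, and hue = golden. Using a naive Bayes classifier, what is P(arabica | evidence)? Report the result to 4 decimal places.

0.9862

arabica: 0.7 × 0.55 × 0.2 × 0.4 × 0.85 = 0.02618
robusta: 0.3 × 0.1 × 0.7 × 0.05 × 0.35 = 0.0003675
P(arabica | x) = 0.02618 / 0.0265475 ≈ 0.9862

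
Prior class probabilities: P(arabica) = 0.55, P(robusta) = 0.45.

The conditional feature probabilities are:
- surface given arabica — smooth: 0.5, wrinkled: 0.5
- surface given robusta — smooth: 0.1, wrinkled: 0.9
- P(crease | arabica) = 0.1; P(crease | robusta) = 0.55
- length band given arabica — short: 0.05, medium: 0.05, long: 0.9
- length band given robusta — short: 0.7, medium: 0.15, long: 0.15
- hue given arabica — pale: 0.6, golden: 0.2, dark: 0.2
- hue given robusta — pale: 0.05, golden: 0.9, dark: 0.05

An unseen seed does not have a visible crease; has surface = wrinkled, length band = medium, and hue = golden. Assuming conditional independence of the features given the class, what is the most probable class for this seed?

arabica: 0.55 × 0.5 × (1−0.1) × 0.05 × 0.2 = 0.002475
robusta: 0.45 × 0.9 × (1−0.55) × 0.15 × 0.9 = 0.02460375
Highest score → robusta.

robusta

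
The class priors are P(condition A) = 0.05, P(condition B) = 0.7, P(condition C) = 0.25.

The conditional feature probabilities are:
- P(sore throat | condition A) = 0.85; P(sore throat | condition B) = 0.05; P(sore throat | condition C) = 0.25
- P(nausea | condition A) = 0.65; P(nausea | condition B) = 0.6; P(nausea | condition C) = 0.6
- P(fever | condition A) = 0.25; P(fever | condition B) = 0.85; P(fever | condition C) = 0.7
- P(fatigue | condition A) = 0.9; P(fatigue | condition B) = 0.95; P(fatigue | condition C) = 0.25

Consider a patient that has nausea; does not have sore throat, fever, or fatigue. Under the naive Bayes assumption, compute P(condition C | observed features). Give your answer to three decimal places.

condition A: 0.05 × (1−0.85) × 0.65 × (1−0.25) × (1−0.9) = 0.000365625
condition B: 0.7 × (1−0.05) × 0.6 × (1−0.85) × (1−0.95) = 0.0029925
condition C: 0.25 × (1−0.25) × 0.6 × (1−0.7) × (1−0.25) = 0.0253125
P(condition C | x) = 0.0253125 / 0.028670625 ≈ 0.883

0.883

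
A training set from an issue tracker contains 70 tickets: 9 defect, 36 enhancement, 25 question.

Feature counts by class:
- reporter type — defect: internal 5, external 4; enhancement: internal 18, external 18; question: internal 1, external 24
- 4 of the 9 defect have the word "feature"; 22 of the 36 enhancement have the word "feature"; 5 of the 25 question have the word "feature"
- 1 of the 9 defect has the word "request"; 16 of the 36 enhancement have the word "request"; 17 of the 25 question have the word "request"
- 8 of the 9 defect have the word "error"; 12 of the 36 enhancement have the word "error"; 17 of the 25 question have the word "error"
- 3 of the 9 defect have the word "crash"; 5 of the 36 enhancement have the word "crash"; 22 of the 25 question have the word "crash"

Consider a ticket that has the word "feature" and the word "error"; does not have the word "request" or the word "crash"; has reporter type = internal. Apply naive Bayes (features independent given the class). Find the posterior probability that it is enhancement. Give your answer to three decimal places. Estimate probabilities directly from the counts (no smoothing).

0.599

defect: (9/70) × (5/9) × (4/9) × (8/9) × (8/9) × (6/9) ≈ 0.0167222
enhancement: (36/70) × (18/36) × (22/36) × (20/36) × (12/36) × (31/36) ≈ 0.0250588
question: (25/70) × (1/25) × (5/25) × (8/25) × (17/25) × (3/25) ≈ 0.0000746057
P(enhancement | x) = 0.0250588 / 0.0418556057 ≈ 0.599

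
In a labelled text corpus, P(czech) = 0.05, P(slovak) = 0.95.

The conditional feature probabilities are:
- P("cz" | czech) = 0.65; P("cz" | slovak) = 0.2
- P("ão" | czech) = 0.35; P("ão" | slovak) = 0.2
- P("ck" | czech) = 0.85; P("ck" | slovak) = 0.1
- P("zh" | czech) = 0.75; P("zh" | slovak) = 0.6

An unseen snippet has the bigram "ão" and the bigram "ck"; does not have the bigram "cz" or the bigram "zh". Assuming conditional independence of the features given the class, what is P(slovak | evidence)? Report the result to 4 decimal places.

czech: 0.05 × (1−0.65) × 0.35 × 0.85 × (1−0.75) = 0.0013015625
slovak: 0.95 × (1−0.2) × 0.2 × 0.1 × (1−0.6) = 0.00608
P(slovak | x) = 0.00608 / 0.0073815625 ≈ 0.8237

0.8237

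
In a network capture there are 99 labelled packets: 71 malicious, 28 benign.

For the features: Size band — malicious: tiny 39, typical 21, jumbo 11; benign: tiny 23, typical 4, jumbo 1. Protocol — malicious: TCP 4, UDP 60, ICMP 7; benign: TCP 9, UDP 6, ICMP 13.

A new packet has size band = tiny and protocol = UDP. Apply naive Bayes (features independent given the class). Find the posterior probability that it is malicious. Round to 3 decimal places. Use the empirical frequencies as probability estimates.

0.870

malicious: (71/99) × (39/71) × (60/71) ≈ 0.332907
benign: (28/99) × (23/28) × (6/28) ≈ 0.0497835
P(malicious | x) = 0.332907 / 0.3826905 ≈ 0.870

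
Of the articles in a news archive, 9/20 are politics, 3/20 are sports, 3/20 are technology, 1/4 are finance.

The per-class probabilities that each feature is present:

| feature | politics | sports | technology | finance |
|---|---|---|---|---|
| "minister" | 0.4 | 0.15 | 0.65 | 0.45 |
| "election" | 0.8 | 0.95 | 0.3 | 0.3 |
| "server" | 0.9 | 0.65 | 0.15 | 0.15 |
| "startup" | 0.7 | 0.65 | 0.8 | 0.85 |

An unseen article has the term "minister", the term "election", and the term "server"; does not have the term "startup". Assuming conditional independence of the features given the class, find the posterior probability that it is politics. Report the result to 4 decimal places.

politics: 0.45 × 0.4 × 0.8 × 0.9 × (1−0.7) = 0.03888
sports: 0.15 × 0.15 × 0.95 × 0.65 × (1−0.65) = 0.0048628125
technology: 0.15 × 0.65 × 0.3 × 0.15 × (1−0.8) = 0.0008775
finance: 0.25 × 0.45 × 0.3 × 0.15 × (1−0.85) = 0.000759375
P(politics | x) = 0.03888 / 0.0453796875 ≈ 0.8568

0.8568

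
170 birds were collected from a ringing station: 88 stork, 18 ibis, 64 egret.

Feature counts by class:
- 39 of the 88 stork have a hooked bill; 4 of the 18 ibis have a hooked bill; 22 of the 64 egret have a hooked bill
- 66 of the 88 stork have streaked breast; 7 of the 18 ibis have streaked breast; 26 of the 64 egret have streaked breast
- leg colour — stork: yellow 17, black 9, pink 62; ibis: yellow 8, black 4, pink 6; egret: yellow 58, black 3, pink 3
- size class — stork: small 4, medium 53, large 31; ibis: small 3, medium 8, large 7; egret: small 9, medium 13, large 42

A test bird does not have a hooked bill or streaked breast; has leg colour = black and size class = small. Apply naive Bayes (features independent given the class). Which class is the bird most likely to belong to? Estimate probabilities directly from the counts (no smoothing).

ibis

stork: (88/170) × (49/88) × (22/88) × (9/88) × (4/88) ≈ 0.000334984
ibis: (18/170) × (14/18) × (11/18) × (4/18) × (3/18) ≈ 0.00186396
egret: (64/170) × (42/64) × (38/64) × (3/64) × (9/64) ≈ 0.000966958
Highest score → ibis.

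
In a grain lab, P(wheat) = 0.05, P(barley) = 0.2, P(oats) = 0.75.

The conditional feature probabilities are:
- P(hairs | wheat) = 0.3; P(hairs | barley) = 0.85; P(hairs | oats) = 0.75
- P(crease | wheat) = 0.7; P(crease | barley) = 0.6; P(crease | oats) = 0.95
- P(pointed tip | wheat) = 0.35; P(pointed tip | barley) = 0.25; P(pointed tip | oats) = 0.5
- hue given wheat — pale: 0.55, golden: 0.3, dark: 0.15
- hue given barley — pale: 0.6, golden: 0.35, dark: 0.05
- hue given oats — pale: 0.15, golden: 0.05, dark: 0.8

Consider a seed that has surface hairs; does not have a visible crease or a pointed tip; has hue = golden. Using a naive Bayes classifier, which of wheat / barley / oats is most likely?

barley

wheat: 0.05 × 0.3 × (1−0.7) × (1−0.35) × 0.3 = 0.0008775
barley: 0.2 × 0.85 × (1−0.6) × (1−0.25) × 0.35 = 0.01785
oats: 0.75 × 0.75 × (1−0.95) × (1−0.5) × 0.05 = 0.000703125
Highest score → barley.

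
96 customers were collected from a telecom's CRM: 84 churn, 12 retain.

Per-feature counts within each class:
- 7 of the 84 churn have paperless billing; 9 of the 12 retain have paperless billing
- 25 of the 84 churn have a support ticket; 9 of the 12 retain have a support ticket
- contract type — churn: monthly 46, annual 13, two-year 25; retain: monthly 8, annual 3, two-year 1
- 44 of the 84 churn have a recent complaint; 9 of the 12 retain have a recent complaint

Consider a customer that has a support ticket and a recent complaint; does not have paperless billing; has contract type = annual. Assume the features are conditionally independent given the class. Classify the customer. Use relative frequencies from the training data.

churn

churn: (84/96) × (77/84) × (25/84) × (13/84) × (44/84) ≈ 0.0193516
retain: (12/96) × (3/12) × (9/12) × (3/12) × (9/12) = 0.00439453125
Highest score → churn.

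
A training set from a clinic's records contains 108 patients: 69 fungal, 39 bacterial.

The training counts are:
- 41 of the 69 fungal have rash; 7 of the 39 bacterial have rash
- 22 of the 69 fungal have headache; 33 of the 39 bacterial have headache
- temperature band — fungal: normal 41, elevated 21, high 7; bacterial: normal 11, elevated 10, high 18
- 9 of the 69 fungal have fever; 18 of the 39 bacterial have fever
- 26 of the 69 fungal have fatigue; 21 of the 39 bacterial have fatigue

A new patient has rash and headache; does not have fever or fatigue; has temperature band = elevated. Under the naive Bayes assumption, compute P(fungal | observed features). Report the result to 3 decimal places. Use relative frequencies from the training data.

0.851

fungal: (69/108) × (41/69) × (22/69) × (21/69) × (60/69) × (43/69) ≈ 0.019963
bacterial: (39/108) × (7/39) × (33/39) × (10/39) × (21/39) × (18/39) ≈ 0.00349479
P(fungal | x) = 0.019963 / 0.02345779 ≈ 0.851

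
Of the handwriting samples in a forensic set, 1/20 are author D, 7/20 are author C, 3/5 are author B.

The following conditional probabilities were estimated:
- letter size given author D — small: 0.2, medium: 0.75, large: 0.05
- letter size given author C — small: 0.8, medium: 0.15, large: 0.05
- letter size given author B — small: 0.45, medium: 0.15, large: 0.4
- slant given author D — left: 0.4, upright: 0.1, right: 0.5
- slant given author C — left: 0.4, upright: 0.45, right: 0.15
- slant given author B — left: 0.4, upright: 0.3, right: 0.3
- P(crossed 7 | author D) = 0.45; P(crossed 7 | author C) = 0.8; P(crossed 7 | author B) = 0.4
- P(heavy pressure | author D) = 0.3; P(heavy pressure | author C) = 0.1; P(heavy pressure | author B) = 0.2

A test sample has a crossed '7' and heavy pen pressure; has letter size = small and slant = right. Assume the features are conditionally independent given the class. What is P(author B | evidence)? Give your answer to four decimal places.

author D: 0.05 × 0.2 × 0.5 × 0.45 × 0.3 = 0.000675
author C: 0.35 × 0.8 × 0.15 × 0.8 × 0.1 = 0.00336
author B: 0.6 × 0.45 × 0.3 × 0.4 × 0.2 = 0.00648
P(author B | x) = 0.00648 / 0.010515 ≈ 0.6163

0.6163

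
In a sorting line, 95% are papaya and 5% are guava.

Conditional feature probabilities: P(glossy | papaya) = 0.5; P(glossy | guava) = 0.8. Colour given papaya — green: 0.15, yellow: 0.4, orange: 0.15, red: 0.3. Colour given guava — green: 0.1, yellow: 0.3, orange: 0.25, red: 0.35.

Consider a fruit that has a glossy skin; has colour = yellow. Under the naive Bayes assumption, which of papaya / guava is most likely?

papaya: 0.95 × 0.5 × 0.4 = 0.19
guava: 0.05 × 0.8 × 0.3 = 0.012
Highest score → papaya.

papaya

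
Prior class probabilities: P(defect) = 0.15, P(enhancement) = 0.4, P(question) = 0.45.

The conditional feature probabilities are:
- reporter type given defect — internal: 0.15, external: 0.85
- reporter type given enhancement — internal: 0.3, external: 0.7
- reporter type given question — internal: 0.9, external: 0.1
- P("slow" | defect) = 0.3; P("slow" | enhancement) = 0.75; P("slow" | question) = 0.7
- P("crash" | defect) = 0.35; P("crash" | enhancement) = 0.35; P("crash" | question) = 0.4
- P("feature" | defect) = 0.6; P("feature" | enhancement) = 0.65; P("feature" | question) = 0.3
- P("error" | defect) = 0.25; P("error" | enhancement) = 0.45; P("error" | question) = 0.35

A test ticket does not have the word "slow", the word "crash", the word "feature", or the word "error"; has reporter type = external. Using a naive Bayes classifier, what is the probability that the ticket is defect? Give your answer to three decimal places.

0.583

defect: 0.15 × 0.85 × (1−0.3) × (1−0.35) × (1−0.6) × (1−0.25) = 0.01740375
enhancement: 0.4 × 0.7 × (1−0.75) × (1−0.35) × (1−0.65) × (1−0.45) = 0.00875875
question: 0.45 × 0.1 × (1−0.7) × (1−0.4) × (1−0.3) × (1−0.35) = 0.0036855
P(defect | x) = 0.01740375 / 0.029848 ≈ 0.583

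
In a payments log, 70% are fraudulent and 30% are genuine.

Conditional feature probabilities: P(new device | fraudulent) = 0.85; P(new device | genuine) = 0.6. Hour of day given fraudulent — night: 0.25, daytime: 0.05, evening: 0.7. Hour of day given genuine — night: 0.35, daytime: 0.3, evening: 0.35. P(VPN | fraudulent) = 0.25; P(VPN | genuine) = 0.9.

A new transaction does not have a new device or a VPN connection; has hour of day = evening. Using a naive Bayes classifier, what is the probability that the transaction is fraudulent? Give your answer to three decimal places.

0.929

fraudulent: 0.7 × (1−0.85) × 0.7 × (1−0.25) = 0.055125
genuine: 0.3 × (1−0.6) × 0.35 × (1−0.9) = 0.0042
P(fraudulent | x) = 0.055125 / 0.059325 ≈ 0.929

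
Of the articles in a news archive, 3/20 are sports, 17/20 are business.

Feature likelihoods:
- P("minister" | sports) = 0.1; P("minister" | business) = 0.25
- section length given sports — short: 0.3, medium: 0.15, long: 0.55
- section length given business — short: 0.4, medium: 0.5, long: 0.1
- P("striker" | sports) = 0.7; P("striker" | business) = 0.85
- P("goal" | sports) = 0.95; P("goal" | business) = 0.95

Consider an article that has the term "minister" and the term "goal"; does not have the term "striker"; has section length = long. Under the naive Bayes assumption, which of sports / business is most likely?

sports: 0.15 × 0.1 × 0.55 × (1−0.7) × 0.95 = 0.00235125
business: 0.85 × 0.25 × 0.1 × (1−0.85) × 0.95 = 0.003028125
Highest score → business.

business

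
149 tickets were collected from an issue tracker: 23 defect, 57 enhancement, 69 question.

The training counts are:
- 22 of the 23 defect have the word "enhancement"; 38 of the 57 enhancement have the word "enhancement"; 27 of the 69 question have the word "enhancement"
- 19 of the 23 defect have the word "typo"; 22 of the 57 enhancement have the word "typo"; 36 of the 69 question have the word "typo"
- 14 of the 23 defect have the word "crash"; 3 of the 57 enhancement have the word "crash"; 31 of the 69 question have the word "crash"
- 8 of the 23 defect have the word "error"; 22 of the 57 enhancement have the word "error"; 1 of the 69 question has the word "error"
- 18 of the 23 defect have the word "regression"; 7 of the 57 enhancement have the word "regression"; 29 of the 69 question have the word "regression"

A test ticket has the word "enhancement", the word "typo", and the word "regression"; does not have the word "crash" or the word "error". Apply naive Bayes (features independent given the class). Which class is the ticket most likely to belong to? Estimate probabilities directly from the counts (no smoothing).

defect: (23/149) × (22/23) × (19/23) × (9/23) × (15/23) × (18/23) ≈ 0.0243604
enhancement: (57/149) × (38/57) × (22/57) × (54/57) × (35/57) × (7/57) ≈ 0.00703203
question: (69/149) × (27/69) × (36/69) × (38/69) × (68/69) × (29/69) ≈ 0.0215662
Highest score → defect.

defect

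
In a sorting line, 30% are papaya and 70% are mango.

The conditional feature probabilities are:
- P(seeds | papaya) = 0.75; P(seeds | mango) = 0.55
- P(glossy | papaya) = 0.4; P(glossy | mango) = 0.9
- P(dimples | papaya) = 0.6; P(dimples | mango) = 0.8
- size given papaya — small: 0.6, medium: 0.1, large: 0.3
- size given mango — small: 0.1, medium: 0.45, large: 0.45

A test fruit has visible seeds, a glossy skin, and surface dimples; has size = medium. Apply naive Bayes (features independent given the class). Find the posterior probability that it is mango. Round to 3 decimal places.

0.959

papaya: 0.3 × 0.75 × 0.4 × 0.6 × 0.1 = 0.0054
mango: 0.7 × 0.55 × 0.9 × 0.8 × 0.45 = 0.12474
P(mango | x) = 0.12474 / 0.13014 ≈ 0.959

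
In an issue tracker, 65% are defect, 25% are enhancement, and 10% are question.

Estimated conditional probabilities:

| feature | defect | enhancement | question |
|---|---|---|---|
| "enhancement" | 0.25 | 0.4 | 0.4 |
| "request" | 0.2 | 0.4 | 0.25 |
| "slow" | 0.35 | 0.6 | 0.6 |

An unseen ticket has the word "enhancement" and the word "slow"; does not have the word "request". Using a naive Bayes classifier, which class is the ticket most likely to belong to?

defect: 0.65 × 0.25 × (1−0.2) × 0.35 = 0.0455
enhancement: 0.25 × 0.4 × (1−0.4) × 0.6 = 0.036
question: 0.1 × 0.4 × (1−0.25) × 0.6 = 0.018
Highest score → defect.

defect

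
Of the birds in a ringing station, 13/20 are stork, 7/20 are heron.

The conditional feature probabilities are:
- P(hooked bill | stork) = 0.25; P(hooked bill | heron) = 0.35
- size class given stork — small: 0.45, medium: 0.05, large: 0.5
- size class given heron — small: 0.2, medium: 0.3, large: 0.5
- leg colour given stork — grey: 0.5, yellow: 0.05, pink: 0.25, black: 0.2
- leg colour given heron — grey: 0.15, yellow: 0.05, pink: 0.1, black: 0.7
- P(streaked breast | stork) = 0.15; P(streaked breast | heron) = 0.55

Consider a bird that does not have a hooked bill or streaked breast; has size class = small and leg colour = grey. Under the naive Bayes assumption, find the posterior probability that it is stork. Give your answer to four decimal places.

stork: 0.65 × (1−0.25) × 0.45 × 0.5 × (1−0.15) = 0.093234375
heron: 0.35 × (1−0.35) × 0.2 × 0.15 × (1−0.55) = 0.00307125
P(stork | x) = 0.093234375 / 0.096305625 ≈ 0.9681

0.9681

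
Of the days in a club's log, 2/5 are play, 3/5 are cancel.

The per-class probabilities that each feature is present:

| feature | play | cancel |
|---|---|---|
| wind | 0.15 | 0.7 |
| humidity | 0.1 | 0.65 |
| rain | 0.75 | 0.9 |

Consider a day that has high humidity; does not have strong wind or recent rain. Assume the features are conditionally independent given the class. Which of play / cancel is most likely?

play: 0.4 × (1−0.15) × 0.1 × (1−0.75) = 0.0085
cancel: 0.6 × (1−0.7) × 0.65 × (1−0.9) = 0.0117
Highest score → cancel.

cancel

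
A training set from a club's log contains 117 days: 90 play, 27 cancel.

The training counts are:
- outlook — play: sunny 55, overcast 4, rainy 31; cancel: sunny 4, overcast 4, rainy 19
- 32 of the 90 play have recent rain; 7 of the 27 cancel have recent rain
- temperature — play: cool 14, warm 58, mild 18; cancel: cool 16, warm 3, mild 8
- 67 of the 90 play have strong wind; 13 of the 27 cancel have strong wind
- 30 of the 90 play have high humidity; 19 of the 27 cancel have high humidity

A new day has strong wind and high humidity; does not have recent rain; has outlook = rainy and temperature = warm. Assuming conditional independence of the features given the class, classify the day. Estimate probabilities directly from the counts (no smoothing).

play: (90/117) × (31/90) × (58/90) × (58/90) × (67/90) × (30/90) ≈ 0.027306
cancel: (27/117) × (19/27) × (20/27) × (3/27) × (13/27) × (19/27) ≈ 0.00452857
Highest score → play.

play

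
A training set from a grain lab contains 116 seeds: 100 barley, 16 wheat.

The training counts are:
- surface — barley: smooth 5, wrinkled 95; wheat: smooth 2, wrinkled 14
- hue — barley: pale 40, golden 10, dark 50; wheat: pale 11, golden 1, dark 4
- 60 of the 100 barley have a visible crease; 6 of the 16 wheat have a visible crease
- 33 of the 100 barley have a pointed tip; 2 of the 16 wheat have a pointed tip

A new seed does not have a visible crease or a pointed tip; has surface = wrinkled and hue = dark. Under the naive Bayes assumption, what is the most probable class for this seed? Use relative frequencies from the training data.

barley: (100/116) × (95/100) × (50/100) × (40/100) × (67/100) ≈ 0.109741
wheat: (16/116) × (14/16) × (4/16) × (10/16) × (14/16) ≈ 0.0165005
Highest score → barley.

barley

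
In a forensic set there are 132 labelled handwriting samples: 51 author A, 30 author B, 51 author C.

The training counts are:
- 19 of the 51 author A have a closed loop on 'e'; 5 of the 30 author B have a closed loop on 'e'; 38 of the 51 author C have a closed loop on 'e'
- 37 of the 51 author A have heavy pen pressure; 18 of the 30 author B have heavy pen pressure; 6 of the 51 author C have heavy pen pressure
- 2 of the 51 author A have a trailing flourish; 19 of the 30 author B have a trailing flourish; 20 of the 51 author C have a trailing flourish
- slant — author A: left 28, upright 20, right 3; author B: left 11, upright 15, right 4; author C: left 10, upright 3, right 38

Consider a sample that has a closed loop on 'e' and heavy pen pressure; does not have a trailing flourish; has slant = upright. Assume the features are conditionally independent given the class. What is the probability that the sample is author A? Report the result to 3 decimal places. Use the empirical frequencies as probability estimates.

0.880

author A: (51/132) × (19/51) × (37/51) × (49/51) × (20/51) ≈ 0.0393457
author B: (30/132) × (5/30) × (18/30) × (11/30) × (15/30) ≈ 0.00416667
author C: (51/132) × (38/51) × (6/51) × (31/51) × (3/51) ≈ 0.00121097
P(author A | x) = 0.0393457 / 0.04472334 ≈ 0.880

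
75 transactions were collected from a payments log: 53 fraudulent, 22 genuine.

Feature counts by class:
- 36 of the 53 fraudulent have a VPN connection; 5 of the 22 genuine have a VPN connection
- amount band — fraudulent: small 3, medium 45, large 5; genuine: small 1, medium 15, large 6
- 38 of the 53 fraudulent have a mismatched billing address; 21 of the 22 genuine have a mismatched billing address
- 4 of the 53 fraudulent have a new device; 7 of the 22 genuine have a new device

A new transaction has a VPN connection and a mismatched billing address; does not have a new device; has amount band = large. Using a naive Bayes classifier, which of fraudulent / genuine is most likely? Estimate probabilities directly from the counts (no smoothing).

fraudulent: (53/75) × (36/53) × (5/53) × (38/53) × (49/53) ≈ 0.0300167
genuine: (22/75) × (5/22) × (6/22) × (21/22) × (15/22) ≈ 0.0118332
Highest score → fraudulent.

fraudulent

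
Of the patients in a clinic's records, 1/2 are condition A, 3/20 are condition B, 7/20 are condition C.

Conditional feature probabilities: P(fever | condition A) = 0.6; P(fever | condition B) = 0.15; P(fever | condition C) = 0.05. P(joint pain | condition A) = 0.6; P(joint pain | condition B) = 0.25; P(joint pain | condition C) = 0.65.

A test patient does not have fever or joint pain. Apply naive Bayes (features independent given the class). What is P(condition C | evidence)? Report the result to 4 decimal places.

0.3985

condition A: 0.5 × (1−0.6) × (1−0.6) = 0.08
condition B: 0.15 × (1−0.15) × (1−0.25) = 0.095625
condition C: 0.35 × (1−0.05) × (1−0.65) = 0.116375
P(condition C | x) = 0.116375 / 0.292 ≈ 0.3985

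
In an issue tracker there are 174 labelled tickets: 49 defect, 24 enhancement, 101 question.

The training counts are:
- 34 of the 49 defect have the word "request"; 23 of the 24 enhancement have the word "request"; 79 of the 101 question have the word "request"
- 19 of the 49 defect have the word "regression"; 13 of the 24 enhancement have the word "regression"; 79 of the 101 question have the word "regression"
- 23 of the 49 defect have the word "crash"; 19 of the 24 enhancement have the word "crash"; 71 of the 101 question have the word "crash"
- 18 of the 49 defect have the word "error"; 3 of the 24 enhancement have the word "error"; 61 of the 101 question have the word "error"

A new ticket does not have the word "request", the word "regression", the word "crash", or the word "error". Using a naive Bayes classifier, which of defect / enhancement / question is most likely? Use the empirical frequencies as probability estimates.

defect: (49/174) × (15/49) × (30/49) × (26/49) × (31/49) ≈ 0.0177178
enhancement: (24/174) × (1/24) × (11/24) × (5/24) × (21/24) ≈ 0.000480174
question: (101/174) × (22/101) × (22/101) × (30/101) × (40/101) ≈ 0.00323976
Highest score → defect.

defect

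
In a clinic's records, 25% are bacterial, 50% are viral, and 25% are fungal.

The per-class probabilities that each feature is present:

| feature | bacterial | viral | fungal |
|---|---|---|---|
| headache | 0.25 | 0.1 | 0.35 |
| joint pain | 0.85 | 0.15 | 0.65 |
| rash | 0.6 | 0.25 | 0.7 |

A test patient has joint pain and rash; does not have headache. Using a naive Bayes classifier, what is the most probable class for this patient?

bacterial: 0.25 × (1−0.25) × 0.85 × 0.6 = 0.095625
viral: 0.5 × (1−0.1) × 0.15 × 0.25 = 0.016875
fungal: 0.25 × (1−0.35) × 0.65 × 0.7 = 0.0739375
Highest score → bacterial.

bacterial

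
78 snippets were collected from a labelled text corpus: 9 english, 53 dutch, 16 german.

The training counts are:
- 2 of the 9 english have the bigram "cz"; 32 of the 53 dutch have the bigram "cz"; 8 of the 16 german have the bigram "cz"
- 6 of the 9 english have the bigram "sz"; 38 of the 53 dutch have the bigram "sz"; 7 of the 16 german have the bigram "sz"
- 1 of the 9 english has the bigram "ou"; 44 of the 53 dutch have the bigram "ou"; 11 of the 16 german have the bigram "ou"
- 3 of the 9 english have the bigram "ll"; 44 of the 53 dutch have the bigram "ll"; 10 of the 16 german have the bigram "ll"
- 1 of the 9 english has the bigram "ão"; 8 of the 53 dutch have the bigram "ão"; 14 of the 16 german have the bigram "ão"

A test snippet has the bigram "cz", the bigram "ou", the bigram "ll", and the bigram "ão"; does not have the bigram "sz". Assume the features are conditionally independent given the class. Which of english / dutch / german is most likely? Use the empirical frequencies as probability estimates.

english: (9/78) × (2/9) × (3/9) × (1/9) × (3/9) × (1/9) ≈ 0.0000351729
dutch: (53/78) × (32/53) × (15/53) × (44/53) × (44/53) × (8/53) ≈ 0.0120792
german: (16/78) × (8/16) × (9/16) × (11/16) × (10/16) × (14/16) ≈ 0.021691
Highest score → german.

german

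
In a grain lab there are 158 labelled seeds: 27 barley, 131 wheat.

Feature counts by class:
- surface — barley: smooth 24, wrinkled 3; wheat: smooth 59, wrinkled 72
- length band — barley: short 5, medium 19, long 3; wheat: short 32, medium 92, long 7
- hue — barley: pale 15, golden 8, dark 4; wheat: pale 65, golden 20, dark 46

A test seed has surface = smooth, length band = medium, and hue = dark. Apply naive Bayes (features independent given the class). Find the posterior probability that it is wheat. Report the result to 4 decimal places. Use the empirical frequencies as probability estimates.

barley: (27/158) × (24/27) × (19/27) × (4/27) ≈ 0.0158358
wheat: (131/158) × (59/131) × (92/131) × (46/131) ≈ 0.0920869
P(wheat | x) = 0.0920869 / 0.1079227 ≈ 0.8533

0.8533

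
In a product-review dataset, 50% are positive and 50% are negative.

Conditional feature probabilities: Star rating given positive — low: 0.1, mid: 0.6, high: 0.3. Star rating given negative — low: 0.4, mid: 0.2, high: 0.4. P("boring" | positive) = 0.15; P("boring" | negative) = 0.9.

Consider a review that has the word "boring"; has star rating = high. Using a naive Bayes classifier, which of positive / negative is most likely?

negative

positive: 0.5 × 0.3 × 0.15 = 0.0225
negative: 0.5 × 0.4 × 0.9 = 0.18
Highest score → negative.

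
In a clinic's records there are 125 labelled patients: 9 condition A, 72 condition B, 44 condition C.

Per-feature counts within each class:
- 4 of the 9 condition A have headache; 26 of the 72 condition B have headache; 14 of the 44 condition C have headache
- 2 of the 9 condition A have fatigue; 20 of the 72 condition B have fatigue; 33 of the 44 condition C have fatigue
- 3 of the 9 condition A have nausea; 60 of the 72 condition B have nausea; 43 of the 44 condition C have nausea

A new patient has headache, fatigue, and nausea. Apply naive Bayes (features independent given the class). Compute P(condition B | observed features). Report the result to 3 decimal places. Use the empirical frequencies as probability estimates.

condition A: (9/125) × (4/9) × (2/9) × (3/9) ≈ 0.00237037
condition B: (72/125) × (26/72) × (20/72) × (60/72) ≈ 0.0481481
condition C: (44/125) × (14/44) × (33/44) × (43/44) ≈ 0.0820909
P(condition B | x) = 0.0481481 / 0.13260937 ≈ 0.363

0.363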